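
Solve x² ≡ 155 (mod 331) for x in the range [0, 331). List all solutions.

Since 331 ≡ 3 (mod 4), a square root of 155 is 155^((331+1)/4) = 155^83 mod 331.
Repeated squaring: 155^2≡193, 155^4≡177, 155^8≡215, 155^16≡216, 155^32≡316, 155^64≡225 (mod 331).
155^83 = 155^(64+16+2+1) ≡ 157 (mod 331).
Check: 157² = 24649 ≡ 155 (mod 331). The two roots are 157 and 174.

157, 174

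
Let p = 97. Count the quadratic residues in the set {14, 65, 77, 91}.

(14/97) = -1 → non-residue.
(65/97) = +1 → QR.
(77/97) = -1 → non-residue.
(91/97) = +1 → QR.
Total quadratic residues among the 4: 2.

2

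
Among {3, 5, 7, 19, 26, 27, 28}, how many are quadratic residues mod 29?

3

(3/29) = -1 → non-residue.
(5/29) = +1 → QR.
(7/29) = +1 → QR.
(19/29) = -1 → non-residue.
(26/29) = -1 → non-residue.
(27/29) = -1 → non-residue.
(28/29) = +1 → QR.
Total quadratic residues among the 7: 3.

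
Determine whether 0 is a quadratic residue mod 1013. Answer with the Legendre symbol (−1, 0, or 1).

0

Top reduces to 0: gcd > 1, so the symbol is 0.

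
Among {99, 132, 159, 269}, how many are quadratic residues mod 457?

(99/457) = -1 → non-residue.
(132/457) = -1 → non-residue.
(159/457) = -1 → non-residue.
(269/457) = +1 → QR.
Total quadratic residues among the 4: 1.

1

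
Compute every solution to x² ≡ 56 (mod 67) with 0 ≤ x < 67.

Since 67 ≡ 3 (mod 4), a square root of 56 is 56^((67+1)/4) = 56^17 mod 67.
Repeated squaring: 56^2≡54, 56^4≡35, 56^8≡19, 56^16≡26 (mod 67).
56^17 = 56^(16+1) ≡ 49 (mod 67).
Check: 49² = 2401 ≡ 56 (mod 67). The two roots are 18 and 49.

18, 49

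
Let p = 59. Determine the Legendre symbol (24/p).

-1

Pull out 2^3: since 59 ≡ 3 (mod 8), (2/59) = -1, so (2/59)^3 = -1.
Reciprocity: 3 ≡ 3 and 59 ≡ 3 (mod 4), so (3/59) = −(59/3).
Reduce top mod 3: now compute (2/3).
Pull out 2: since 3 ≡ 3 (mod 8), (2/3) = -1.
Reached (1/3) = 1. Collecting the sign flips along the way, the symbol is -1.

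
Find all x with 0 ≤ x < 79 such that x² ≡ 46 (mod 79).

Since 79 ≡ 3 (mod 4), a square root of 46 is 46^((79+1)/4) = 46^20 mod 79.
Repeated squaring: 46^2≡62, 46^4≡52, 46^8≡18, 46^16≡8 (mod 79).
46^20 = 46^(16+4) ≡ 21 (mod 79).
Check: 21² = 441 ≡ 46 (mod 79). The two roots are 21 and 58.

21, 58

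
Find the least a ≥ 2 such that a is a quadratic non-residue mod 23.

(2/23) = +1, so 2 is a residue.
(3/23) = +1, so 3 is a residue.
(4/23) = +1, so 4 is a residue.
(5/23) = −1, so 5 is the smallest positive non-residue mod 23.

5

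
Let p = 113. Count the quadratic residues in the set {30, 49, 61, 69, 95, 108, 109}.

6

(30/113) = +1 → QR.
(49/113) = +1 → QR.
(61/113) = +1 → QR.
(69/113) = +1 → QR.
(95/113) = +1 → QR.
(108/113) = -1 → non-residue.
(109/113) = +1 → QR.
Total quadratic residues among the 7: 6.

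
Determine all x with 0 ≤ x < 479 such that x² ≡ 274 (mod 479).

194, 285

Since 479 ≡ 3 (mod 4), a square root of 274 is 274^((479+1)/4) = 274^120 mod 479.
Repeated squaring: 274^2≡352, 274^4≡322, 274^8≡220, 274^16≡21, 274^32≡441, 274^64≡7 (mod 479).
274^120 = 274^(64+32+16+8) ≡ 194 (mod 479).
Check: 194² = 37636 ≡ 274 (mod 479). The two roots are 194 and 285.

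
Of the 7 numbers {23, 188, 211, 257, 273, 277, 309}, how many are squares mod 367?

(23/367) = +1 → QR.
(188/367) = +1 → QR.
(211/367) = +1 → QR.
(257/367) = -1 → non-residue.
(273/367) = -1 → non-residue.
(277/367) = +1 → QR.
(309/367) = +1 → QR.
Total quadratic residues among the 7: 5.

5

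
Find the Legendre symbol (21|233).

Reciprocity: 21 ≡ 1 and 233 ≡ 1 (mod 4), so (21/233) = +(233/21).
Reduce top mod 21: now compute (2/21).
Pull out 2: since 21 ≡ 5 (mod 8), (2/21) = -1.
Reached (1/21) = 1. Collecting the sign flips along the way, the symbol is -1.

-1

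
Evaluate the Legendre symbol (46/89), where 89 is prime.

Pull out 2: since 89 ≡ 1 (mod 8), (2/89) = +1.
Reciprocity: 23 ≡ 3 and 89 ≡ 1 (mod 4), so (23/89) = +(89/23).
Reduce top mod 23: now compute (20/23).
Pull out 2^2: since 23 ≡ 7 (mod 8), (2/23) = +1, so (2/23)^2 = +1.
Reciprocity: 5 ≡ 1 and 23 ≡ 3 (mod 4), so (5/23) = +(23/5).
Reduce top mod 5: now compute (3/5).
Reciprocity: 3 ≡ 3 and 5 ≡ 1 (mod 4), so (3/5) = +(5/3).
Reduce top mod 3: now compute (2/3).
Pull out 2: since 3 ≡ 3 (mod 8), (2/3) = -1.
Reached (1/3) = 1. Collecting the sign flips along the way, the symbol is -1.

-1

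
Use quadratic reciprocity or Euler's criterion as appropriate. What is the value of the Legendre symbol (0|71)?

0

Top reduces to 0: gcd > 1, so the symbol is 0.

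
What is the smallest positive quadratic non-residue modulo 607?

(2/607) = +1, so 2 is a residue.
(3/607) = −1, so 3 is the smallest positive non-residue mod 607.

3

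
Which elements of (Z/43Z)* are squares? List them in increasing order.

Square k = 1,…,21 (k and 43−k give the same square):
1²=1, 2²=4, 3²=9, 4²=16, 5²=25, 6²=36, 7²≡6, 8²≡21, 9²≡38, 10²≡14, 11²≡35, 12²≡15, 13²≡40, 14²≡24, 15²≡10, 16²≡41, 17²≡31, 18²≡23, 19²≡17, 20²≡13, 21²≡11 (mod 43).
So the quadratic residues mod 43 are {1, 4, 6, 9, 10, 11, 13, 14, 15, 16, 17, 21, 23, 24, 25, 31, 35, 36, 38, 40, 41}.

1, 4, 6, 9, 10, 11, 13, 14, 15, 16, 17, 21, 23, 24, 25, 31, 35, 36, 38, 40, 41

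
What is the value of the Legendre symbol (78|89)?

Pull out 2: since 89 ≡ 1 (mod 8), (2/89) = +1.
Reciprocity: 39 ≡ 3 and 89 ≡ 1 (mod 4), so (39/89) = +(89/39).
Reduce top mod 39: now compute (11/39).
Reciprocity: 11 ≡ 3 and 39 ≡ 3 (mod 4), so (11/39) = −(39/11).
Reduce top mod 11: now compute (6/11).
Pull out 2: since 11 ≡ 3 (mod 8), (2/11) = -1.
Reciprocity: 3 ≡ 3 and 11 ≡ 3 (mod 4), so (3/11) = −(11/3).
Reduce top mod 3: now compute (2/3).
Pull out 2: since 3 ≡ 3 (mod 8), (2/3) = -1.
Reached (1/3) = 1. Collecting the sign flips along the way, the symbol is +1.

1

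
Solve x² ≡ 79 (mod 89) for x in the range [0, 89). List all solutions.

41, 48

89 ≡ 1 (mod 4), so we find a root by search.
Trying successive values, 41² = 1681 ≡ 79 (mod 89). The other root is 89 − 41 = 48.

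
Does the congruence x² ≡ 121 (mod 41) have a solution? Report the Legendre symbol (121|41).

First reduce: 121 ≡ 39 (mod 41).
Reciprocity: 39 ≡ 3 and 41 ≡ 1 (mod 4), so (39/41) = +(41/39).
Reduce top mod 39: now compute (2/39).
Pull out 2: since 39 ≡ 7 (mod 8), (2/39) = +1.
Reached (1/39) = 1. Collecting the sign flips along the way, the symbol is +1.

1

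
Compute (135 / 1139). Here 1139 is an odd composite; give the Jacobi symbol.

1

Reciprocity: 135 ≡ 3 and 1139 ≡ 3 (mod 4), so (135/1139) = −(1139/135).
Reduce top mod 135: now compute (59/135).
Reciprocity: 59 ≡ 3 and 135 ≡ 3 (mod 4), so (59/135) = −(135/59).
Reduce top mod 59: now compute (17/59).
Reciprocity: 17 ≡ 1 and 59 ≡ 3 (mod 4), so (17/59) = +(59/17).
Reduce top mod 17: now compute (8/17).
Pull out 2^3: since 17 ≡ 1 (mod 8), (2/17) = +1, so (2/17)^3 = +1.
Reached (1/17) = 1. Collecting the sign flips along the way, the symbol is +1.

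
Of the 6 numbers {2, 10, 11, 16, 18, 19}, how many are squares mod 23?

3

(2/23) = +1 → QR.
(10/23) = -1 → non-residue.
(11/23) = -1 → non-residue.
(16/23) = +1 → QR.
(18/23) = +1 → QR.
(19/23) = -1 → non-residue.
Total quadratic residues among the 6: 3.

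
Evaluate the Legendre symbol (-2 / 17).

First reduce: -2 ≡ 15 (mod 17).
Reciprocity: 15 ≡ 3 and 17 ≡ 1 (mod 4), so (15/17) = +(17/15).
Reduce top mod 15: now compute (2/15).
Pull out 2: since 15 ≡ 7 (mod 8), (2/15) = +1.
Reached (1/15) = 1. Collecting the sign flips along the way, the symbol is +1.

1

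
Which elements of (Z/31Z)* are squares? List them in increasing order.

Square k = 1,…,15 (k and 31−k give the same square):
1²=1, 2²=4, 3²=9, 4²=16, 5²=25, 6²≡5, 7²≡18, 8²≡2, 9²≡19, 10²≡7, 11²≡28, 12²≡20, 13²≡14, 14²≡10, 15²≡8 (mod 31).
So the quadratic residues mod 31 are {1, 2, 4, 5, 7, 8, 9, 10, 14, 16, 18, 19, 20, 25, 28}.

1 2 4 5 7 8 9 10 14 16 18 19 20 25 28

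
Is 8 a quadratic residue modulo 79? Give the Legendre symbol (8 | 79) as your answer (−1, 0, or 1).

1

Pull out 2^3: since 79 ≡ 7 (mod 8), (2/79) = +1, so (2/79)^3 = +1.
Reached (1/79) = 1. Collecting the sign flips along the way, the symbol is +1.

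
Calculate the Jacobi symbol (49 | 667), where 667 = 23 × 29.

1

Reciprocity: 49 ≡ 1 and 667 ≡ 3 (mod 4), so (49/667) = +(667/49).
Reduce top mod 49: now compute (30/49).
Pull out 2: since 49 ≡ 1 (mod 8), (2/49) = +1.
Reciprocity: 15 ≡ 3 and 49 ≡ 1 (mod 4), so (15/49) = +(49/15).
Reduce top mod 15: now compute (4/15).
Pull out 2^2: since 15 ≡ 7 (mod 8), (2/15) = +1, so (2/15)^2 = +1.
Reached (1/15) = 1. Collecting the sign flips along the way, the symbol is +1.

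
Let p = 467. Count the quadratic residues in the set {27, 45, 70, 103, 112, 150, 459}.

4

(27/467) = +1 → QR.
(45/467) = -1 → non-residue.
(70/467) = +1 → QR.
(103/467) = -1 → non-residue.
(112/467) = +1 → QR.
(150/467) = -1 → non-residue.
(459/467) = +1 → QR.
Total quadratic residues among the 7: 4.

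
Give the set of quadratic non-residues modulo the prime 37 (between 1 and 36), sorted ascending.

2 5 6 8 13 14 15 17 18 19 20 22 23 24 29 31 32 35

Square k = 1,…,18 (k and 37−k give the same square):
1²=1, 2²=4, 3²=9, 4²=16, 5²=25, 6²=36, 7²≡12, 8²≡27, 9²≡7, 10²≡26, 11²≡10, 12²≡33, 13²≡21, 14²≡11, 15²≡3, 16²≡34, 17²≡30, 18²≡28 (mod 37).
The residues are {1, 3, 4, 7, 9, 10, 11, 12, 16, 21, 25, 26, 27, 28, 30, 33, 34, 36}; the non-residues are the remaining 18 nonzero classes.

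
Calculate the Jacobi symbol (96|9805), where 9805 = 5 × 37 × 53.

-1

Pull out 2^5: since 9805 ≡ 5 (mod 8), (2/9805) = -1, so (2/9805)^5 = -1.
Reciprocity: 3 ≡ 3 and 9805 ≡ 1 (mod 4), so (3/9805) = +(9805/3).
Reduce top mod 3: now compute (1/3).
Reached (1/3) = 1. Collecting the sign flips along the way, the symbol is -1.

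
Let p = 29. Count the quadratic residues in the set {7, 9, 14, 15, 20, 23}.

4

(7/29) = +1 → QR.
(9/29) = +1 → QR.
(14/29) = -1 → non-residue.
(15/29) = -1 → non-residue.
(20/29) = +1 → QR.
(23/29) = +1 → QR.
Total quadratic residues among the 6: 4.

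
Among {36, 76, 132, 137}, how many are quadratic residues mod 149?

3

(36/149) = +1 → QR.
(76/149) = +1 → QR.
(132/149) = +1 → QR.
(137/149) = -1 → non-residue.
Total quadratic residues among the 4: 3.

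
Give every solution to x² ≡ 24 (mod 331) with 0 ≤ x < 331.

Since 331 ≡ 3 (mod 4), a square root of 24 is 24^((331+1)/4) = 24^83 mod 331.
Repeated squaring: 24^2≡245, 24^4≡114, 24^8≡87, 24^16≡287, 24^32≡281, 24^64≡183 (mod 331).
24^83 = 24^(64+16+2+1) ≡ 149 (mod 331).
Check: 149² = 22201 ≡ 24 (mod 331). The two roots are 149 and 182.

149, 182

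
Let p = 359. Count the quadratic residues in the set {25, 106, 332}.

(25/359) = +1 → QR.
(106/359) = -1 → non-residue.
(332/359) = -1 → non-residue.
Total quadratic residues among the 3: 1.

1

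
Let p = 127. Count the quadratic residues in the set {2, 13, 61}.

3

(2/127) = +1 → QR.
(13/127) = +1 → QR.
(61/127) = +1 → QR.
Total quadratic residues among the 3: 3.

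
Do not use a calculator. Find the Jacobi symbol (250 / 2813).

Pull out 2: since 2813 ≡ 5 (mod 8), (2/2813) = -1.
Reciprocity: 125 ≡ 1 and 2813 ≡ 1 (mod 4), so (125/2813) = +(2813/125).
Reduce top mod 125: now compute (63/125).
Reciprocity: 63 ≡ 3 and 125 ≡ 1 (mod 4), so (63/125) = +(125/63).
Reduce top mod 63: now compute (62/63).
Pull out 2: since 63 ≡ 7 (mod 8), (2/63) = +1.
Reciprocity: 31 ≡ 3 and 63 ≡ 3 (mod 4), so (31/63) = −(63/31).
Reduce top mod 31: now compute (1/31).
Reached (1/31) = 1. Collecting the sign flips along the way, the symbol is +1.

1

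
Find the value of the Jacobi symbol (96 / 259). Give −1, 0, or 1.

1

Pull out 2^5: since 259 ≡ 3 (mod 8), (2/259) = -1, so (2/259)^5 = -1.
Reciprocity: 3 ≡ 3 and 259 ≡ 3 (mod 4), so (3/259) = −(259/3).
Reduce top mod 3: now compute (1/3).
Reached (1/3) = 1. Collecting the sign flips along the way, the symbol is +1.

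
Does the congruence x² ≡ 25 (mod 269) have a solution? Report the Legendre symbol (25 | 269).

Reciprocity: 25 ≡ 1 and 269 ≡ 1 (mod 4), so (25/269) = +(269/25).
Reduce top mod 25: now compute (19/25).
Reciprocity: 19 ≡ 3 and 25 ≡ 1 (mod 4), so (19/25) = +(25/19).
Reduce top mod 19: now compute (6/19).
Pull out 2: since 19 ≡ 3 (mod 8), (2/19) = -1.
Reciprocity: 3 ≡ 3 and 19 ≡ 3 (mod 4), so (3/19) = −(19/3).
Reduce top mod 3: now compute (1/3).
Reached (1/3) = 1. Collecting the sign flips along the way, the symbol is +1.

1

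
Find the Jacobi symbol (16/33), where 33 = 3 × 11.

Pull out 2^4: since 33 ≡ 1 (mod 8), (2/33) = +1, so (2/33)^4 = +1.
Reached (1/33) = 1. Collecting the sign flips along the way, the symbol is +1.

1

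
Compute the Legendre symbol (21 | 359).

-1

Euler's criterion: (21/359) ≡ 21^179 (mod 359).
21^2 ≡ 82 (mod 359)
21^4 ≡ 262 (mod 359)
21^8 ≡ 75 (mod 359)
21^16 ≡ 240 (mod 359)
21^32 ≡ 160 (mod 359)
21^64 ≡ 111 (mod 359)
21^128 ≡ 115 (mod 359)
21^179 = 21^(128+32+16+2+1) ≡ 358 (mod 359).
Result is 358 ≡ −1, so (21/359) = −1.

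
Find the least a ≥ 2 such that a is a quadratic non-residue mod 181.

2

(2/181) = −1, so 2 is the smallest positive non-residue mod 181.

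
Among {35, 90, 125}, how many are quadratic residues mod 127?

(35/127) = +1 → QR.
(90/127) = -1 → non-residue.
(125/127) = -1 → non-residue.
Total quadratic residues among the 3: 1.

1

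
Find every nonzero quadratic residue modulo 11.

1, 3, 4, 5, 9

Square k = 1,…,5 (k and 11−k give the same square):
1²=1, 2²=4, 3²=9, 4²≡5, 5²≡3 (mod 11).
So the quadratic residues mod 11 are {1, 3, 4, 5, 9}.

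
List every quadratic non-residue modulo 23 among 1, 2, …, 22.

5 7 10 11 14 15 17 19 20 21 22

Square k = 1,…,11 (k and 23−k give the same square):
1²=1, 2²=4, 3²=9, 4²=16, 5²≡2, 6²≡13, 7²≡3, 8²≡18, 9²≡12, 10²≡8, 11²≡6 (mod 23).
The residues are {1, 2, 3, 4, 6, 8, 9, 12, 13, 16, 18}; the non-residues are the remaining 11 nonzero classes.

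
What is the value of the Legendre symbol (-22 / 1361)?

First reduce: -22 ≡ 1339 (mod 1361).
Reciprocity: 1339 ≡ 3 and 1361 ≡ 1 (mod 4), so (1339/1361) = +(1361/1339).
Reduce top mod 1339: now compute (22/1339).
Pull out 2: since 1339 ≡ 3 (mod 8), (2/1339) = -1.
Reciprocity: 11 ≡ 3 and 1339 ≡ 3 (mod 4), so (11/1339) = −(1339/11).
Reduce top mod 11: now compute (8/11).
Pull out 2^3: since 11 ≡ 3 (mod 8), (2/11) = -1, so (2/11)^3 = -1.
Reached (1/11) = 1. Collecting the sign flips along the way, the symbol is -1.

-1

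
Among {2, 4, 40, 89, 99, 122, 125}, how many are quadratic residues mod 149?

(2/149) = -1 → non-residue.
(4/149) = +1 → QR.
(40/149) = -1 → non-residue.
(89/149) = -1 → non-residue.
(99/149) = -1 → non-residue.
(122/149) = -1 → non-residue.
(125/149) = +1 → QR.
Total quadratic residues among the 7: 2.

2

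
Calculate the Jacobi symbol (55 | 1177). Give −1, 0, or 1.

Reciprocity: 55 ≡ 3 and 1177 ≡ 1 (mod 4), so (55/1177) = +(1177/55).
Reduce top mod 55: now compute (22/55).
Pull out 2: since 55 ≡ 7 (mod 8), (2/55) = +1.
Reciprocity: 11 ≡ 3 and 55 ≡ 3 (mod 4), so (11/55) = −(55/11).
Reduce top mod 11: now compute (0/11).
Top reduces to 0: gcd > 1, so the symbol is 0.

0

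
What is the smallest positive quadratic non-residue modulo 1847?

(2/1847) = +1, so 2 is a residue.
(3/1847) = +1, so 3 is a residue.
(4/1847) = +1, so 4 is a residue.
(5/1847) = −1, so 5 is the smallest positive non-residue mod 1847.

5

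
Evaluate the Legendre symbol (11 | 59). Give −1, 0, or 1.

-1

Euler's criterion: (11/59) ≡ 11^29 (mod 59).
11^2 ≡ 3 (mod 59)
11^4 ≡ 9 (mod 59)
11^8 ≡ 22 (mod 59)
11^16 ≡ 12 (mod 59)
11^29 = 11^(16+8+4+1) ≡ 58 (mod 59).
Result is 58 ≡ −1, so (11/59) = −1.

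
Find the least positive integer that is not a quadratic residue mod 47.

(2/47) = +1, so 2 is a residue.
(3/47) = +1, so 3 is a residue.
(4/47) = +1, so 4 is a residue.
(5/47) = −1, so 5 is the smallest positive non-residue mod 47.

5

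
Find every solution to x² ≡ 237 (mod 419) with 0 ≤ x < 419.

Since 419 ≡ 3 (mod 4), a square root of 237 is 237^((419+1)/4) = 237^105 mod 419.
Repeated squaring: 237^2≡23, 237^4≡110, 237^8≡368, 237^16≡87, 237^32≡27, 237^64≡310 (mod 419).
237^105 = 237^(64+32+8+1) ≡ 198 (mod 419).
Check: 198² = 39204 ≡ 237 (mod 419). The two roots are 198 and 221.

198, 221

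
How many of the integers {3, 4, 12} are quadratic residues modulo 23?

(3/23) = +1 → QR.
(4/23) = +1 → QR.
(12/23) = +1 → QR.
Total quadratic residues among the 3: 3.

3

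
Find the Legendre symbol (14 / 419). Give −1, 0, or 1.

-1

Pull out 2: since 419 ≡ 3 (mod 8), (2/419) = -1.
Reciprocity: 7 ≡ 3 and 419 ≡ 3 (mod 4), so (7/419) = −(419/7).
Reduce top mod 7: now compute (6/7).
Pull out 2: since 7 ≡ 7 (mod 8), (2/7) = +1.
Reciprocity: 3 ≡ 3 and 7 ≡ 3 (mod 4), so (3/7) = −(7/3).
Reduce top mod 3: now compute (1/3).
Reached (1/3) = 1. Collecting the sign flips along the way, the symbol is -1.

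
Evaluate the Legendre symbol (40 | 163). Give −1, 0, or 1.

1

Pull out 2^3: since 163 ≡ 3 (mod 8), (2/163) = -1, so (2/163)^3 = -1.
Reciprocity: 5 ≡ 1 and 163 ≡ 3 (mod 4), so (5/163) = +(163/5).
Reduce top mod 5: now compute (3/5).
Reciprocity: 3 ≡ 3 and 5 ≡ 1 (mod 4), so (3/5) = +(5/3).
Reduce top mod 3: now compute (2/3).
Pull out 2: since 3 ≡ 3 (mod 8), (2/3) = -1.
Reached (1/3) = 1. Collecting the sign flips along the way, the symbol is +1.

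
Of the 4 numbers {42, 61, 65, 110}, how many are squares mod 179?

(42/179) = +1 → QR.
(61/179) = +1 → QR.
(65/179) = +1 → QR.
(110/179) = +1 → QR.
Total quadratic residues among the 4: 4.

4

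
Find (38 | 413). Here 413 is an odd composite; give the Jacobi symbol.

Pull out 2: since 413 ≡ 5 (mod 8), (2/413) = -1.
Reciprocity: 19 ≡ 3 and 413 ≡ 1 (mod 4), so (19/413) = +(413/19).
Reduce top mod 19: now compute (14/19).
Pull out 2: since 19 ≡ 3 (mod 8), (2/19) = -1.
Reciprocity: 7 ≡ 3 and 19 ≡ 3 (mod 4), so (7/19) = −(19/7).
Reduce top mod 7: now compute (5/7).
Reciprocity: 5 ≡ 1 and 7 ≡ 3 (mod 4), so (5/7) = +(7/5).
Reduce top mod 5: now compute (2/5).
Pull out 2: since 5 ≡ 5 (mod 8), (2/5) = -1.
Reached (1/5) = 1. Collecting the sign flips along the way, the symbol is +1.

1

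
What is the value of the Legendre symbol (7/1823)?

1

Reciprocity: 7 ≡ 3 and 1823 ≡ 3 (mod 4), so (7/1823) = −(1823/7).
Reduce top mod 7: now compute (3/7).
Reciprocity: 3 ≡ 3 and 7 ≡ 3 (mod 4), so (3/7) = −(7/3).
Reduce top mod 3: now compute (1/3).
Reached (1/3) = 1. Collecting the sign flips along the way, the symbol is +1.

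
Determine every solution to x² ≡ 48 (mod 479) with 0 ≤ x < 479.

124, 355

Since 479 ≡ 3 (mod 4), a square root of 48 is 48^((479+1)/4) = 48^120 mod 479.
Repeated squaring: 48^2≡388, 48^4≡138, 48^8≡363, 48^16≡44, 48^32≡20, 48^64≡400 (mod 479).
48^120 = 48^(64+32+16+8) ≡ 355 (mod 479).
Check: 355² = 126025 ≡ 48 (mod 479). The two roots are 124 and 355.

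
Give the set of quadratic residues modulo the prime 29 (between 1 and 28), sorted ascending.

Square k = 1,…,14 (k and 29−k give the same square):
1²=1, 2²=4, 3²=9, 4²=16, 5²=25, 6²≡7, 7²≡20, 8²≡6, 9²≡23, 10²≡13, 11²≡5, 12²≡28, 13²≡24, 14²≡22 (mod 29).
So the quadratic residues mod 29 are {1, 4, 5, 6, 7, 9, 13, 16, 20, 22, 23, 24, 25, 28}.

1 4 5 6 7 9 13 16 20 22 23 24 25 28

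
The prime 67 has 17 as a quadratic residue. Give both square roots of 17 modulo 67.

33, 34

Since 67 ≡ 3 (mod 4), a square root of 17 is 17^((67+1)/4) = 17^17 mod 67.
Repeated squaring: 17^2≡21, 17^4≡39, 17^8≡47, 17^16≡65 (mod 67).
17^17 = 17^(16+1) ≡ 33 (mod 67).
Check: 33² = 1089 ≡ 17 (mod 67). The two roots are 33 and 34.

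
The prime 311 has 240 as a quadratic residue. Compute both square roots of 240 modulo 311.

118, 193

Since 311 ≡ 3 (mod 4), a square root of 240 is 240^((311+1)/4) = 240^78 mod 311.
Repeated squaring: 240^2≡65, 240^4≡182, 240^8≡158, 240^16≡84, 240^32≡214, 240^64≡79 (mod 311).
240^78 = 240^(64+8+4+2) ≡ 193 (mod 311).
Check: 193² = 37249 ≡ 240 (mod 311). The two roots are 118 and 193.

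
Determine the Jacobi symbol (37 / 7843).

1

Reciprocity: 37 ≡ 1 and 7843 ≡ 3 (mod 4), so (37/7843) = +(7843/37).
Reduce top mod 37: now compute (36/37).
Pull out 2^2: since 37 ≡ 5 (mod 8), (2/37) = -1, so (2/37)^2 = +1.
Reciprocity: 9 ≡ 1 and 37 ≡ 1 (mod 4), so (9/37) = +(37/9).
Reduce top mod 9: now compute (1/9).
Reached (1/9) = 1. Collecting the sign flips along the way, the symbol is +1.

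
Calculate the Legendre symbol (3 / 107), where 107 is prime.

1

Reciprocity: 3 ≡ 3 and 107 ≡ 3 (mod 4), so (3/107) = −(107/3).
Reduce top mod 3: now compute (2/3).
Pull out 2: since 3 ≡ 3 (mod 8), (2/3) = -1.
Reached (1/3) = 1. Collecting the sign flips along the way, the symbol is +1.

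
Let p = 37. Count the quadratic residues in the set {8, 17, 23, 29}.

(8/37) = -1 → non-residue.
(17/37) = -1 → non-residue.
(23/37) = -1 → non-residue.
(29/37) = -1 → non-residue.
Total quadratic residues among the 4: 0.

0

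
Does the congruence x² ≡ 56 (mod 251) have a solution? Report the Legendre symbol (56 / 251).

Pull out 2^3: since 251 ≡ 3 (mod 8), (2/251) = -1, so (2/251)^3 = -1.
Reciprocity: 7 ≡ 3 and 251 ≡ 3 (mod 4), so (7/251) = −(251/7).
Reduce top mod 7: now compute (6/7).
Pull out 2: since 7 ≡ 7 (mod 8), (2/7) = +1.
Reciprocity: 3 ≡ 3 and 7 ≡ 3 (mod 4), so (3/7) = −(7/3).
Reduce top mod 3: now compute (1/3).
Reached (1/3) = 1. Collecting the sign flips along the way, the symbol is -1.

-1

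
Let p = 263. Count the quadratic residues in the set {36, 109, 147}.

3

(36/263) = +1 → QR.
(109/263) = +1 → QR.
(147/263) = +1 → QR.
Total quadratic residues among the 3: 3.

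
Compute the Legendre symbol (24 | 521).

Euler's criterion: (24/521) ≡ 24^260 (mod 521).
24^2 ≡ 55 (mod 521)
24^4 ≡ 420 (mod 521)
24^8 ≡ 302 (mod 521)
24^16 ≡ 29 (mod 521)
24^32 ≡ 320 (mod 521)
24^64 ≡ 284 (mod 521)
24^128 ≡ 422 (mod 521)
24^256 ≡ 423 (mod 521)
24^260 = 24^(256+4) ≡ 520 (mod 521).
Result is 520 ≡ −1, so (24/521) = −1.

-1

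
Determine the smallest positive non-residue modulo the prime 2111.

(2/2111) = +1, so 2 is a residue.
(3/2111) = +1, so 3 is a residue.
(4/2111) = +1, so 4 is a residue.
(5/2111) = +1, so 5 is a residue.
(6/2111) = +1, so 6 is a residue.
(7/2111) = −1, so 7 is the smallest positive non-residue mod 2111.

7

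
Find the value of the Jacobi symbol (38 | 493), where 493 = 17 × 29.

1

Pull out 2: since 493 ≡ 5 (mod 8), (2/493) = -1.
Reciprocity: 19 ≡ 3 and 493 ≡ 1 (mod 4), so (19/493) = +(493/19).
Reduce top mod 19: now compute (18/19).
Pull out 2: since 19 ≡ 3 (mod 8), (2/19) = -1.
Reciprocity: 9 ≡ 1 and 19 ≡ 3 (mod 4), so (9/19) = +(19/9).
Reduce top mod 9: now compute (1/9).
Reached (1/9) = 1. Collecting the sign flips along the way, the symbol is +1.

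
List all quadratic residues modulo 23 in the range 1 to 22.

1, 2, 3, 4, 6, 8, 9, 12, 13, 16, 18

Square k = 1,…,11 (k and 23−k give the same square):
1²=1, 2²=4, 3²=9, 4²=16, 5²≡2, 6²≡13, 7²≡3, 8²≡18, 9²≡12, 10²≡8, 11²≡6 (mod 23).
So the quadratic residues mod 23 are {1, 2, 3, 4, 6, 8, 9, 12, 13, 16, 18}.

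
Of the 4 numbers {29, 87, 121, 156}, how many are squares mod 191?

(29/191) = -1 → non-residue.
(87/191) = -1 → non-residue.
(121/191) = +1 → QR.
(156/191) = +1 → QR.
Total quadratic residues among the 4: 2.

2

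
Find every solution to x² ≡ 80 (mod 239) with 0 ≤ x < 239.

115, 124

Since 239 ≡ 3 (mod 4), a square root of 80 is 80^((239+1)/4) = 80^60 mod 239.
Repeated squaring: 80^2≡186, 80^4≡180, 80^8≡135, 80^16≡61, 80^32≡136 (mod 239).
80^60 = 80^(32+16+8+4) ≡ 124 (mod 239).
Check: 124² = 15376 ≡ 80 (mod 239). The two roots are 115 and 124.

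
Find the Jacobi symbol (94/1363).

Pull out 2: since 1363 ≡ 3 (mod 8), (2/1363) = -1.
Reciprocity: 47 ≡ 3 and 1363 ≡ 3 (mod 4), so (47/1363) = −(1363/47).
Reduce top mod 47: now compute (0/47).
Top reduces to 0: gcd > 1, so the symbol is 0.

0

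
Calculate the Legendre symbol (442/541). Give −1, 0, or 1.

Pull out 2: since 541 ≡ 5 (mod 8), (2/541) = -1.
Reciprocity: 221 ≡ 1 and 541 ≡ 1 (mod 4), so (221/541) = +(541/221).
Reduce top mod 221: now compute (99/221).
Reciprocity: 99 ≡ 3 and 221 ≡ 1 (mod 4), so (99/221) = +(221/99).
Reduce top mod 99: now compute (23/99).
Reciprocity: 23 ≡ 3 and 99 ≡ 3 (mod 4), so (23/99) = −(99/23).
Reduce top mod 23: now compute (7/23).
Reciprocity: 7 ≡ 3 and 23 ≡ 3 (mod 4), so (7/23) = −(23/7).
Reduce top mod 7: now compute (2/7).
Pull out 2: since 7 ≡ 7 (mod 8), (2/7) = +1.
Reached (1/7) = 1. Collecting the sign flips along the way, the symbol is -1.

-1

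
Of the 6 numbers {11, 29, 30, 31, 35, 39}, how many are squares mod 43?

3

(11/43) = +1 → QR.
(29/43) = -1 → non-residue.
(30/43) = -1 → non-residue.
(31/43) = +1 → QR.
(35/43) = +1 → QR.
(39/43) = -1 → non-residue.
Total quadratic residues among the 6: 3.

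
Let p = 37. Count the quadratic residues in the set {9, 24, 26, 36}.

3

(9/37) = +1 → QR.
(24/37) = -1 → non-residue.
(26/37) = +1 → QR.
(36/37) = +1 → QR.
Total quadratic residues among the 4: 3.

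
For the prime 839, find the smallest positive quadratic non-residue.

11

(2/839) = +1, so 2 is a residue.
(3/839) = +1, so 3 is a residue.
(4/839) = +1, so 4 is a residue.
(5/839) = +1, so 5 is a residue.
(6/839) = +1, so 6 is a residue.
(7/839) = +1, so 7 is a residue.
(8/839) = +1, so 8 is a residue.
(9/839) = +1, so 9 is a residue.
(10/839) = +1, so 10 is a residue.
(11/839) = −1, so 11 is the smallest positive non-residue mod 839.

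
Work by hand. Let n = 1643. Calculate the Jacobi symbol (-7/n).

First reduce: -7 ≡ 1636 (mod 1643).
Pull out 2^2: since 1643 ≡ 3 (mod 8), (2/1643) = -1, so (2/1643)^2 = +1.
Reciprocity: 409 ≡ 1 and 1643 ≡ 3 (mod 4), so (409/1643) = +(1643/409).
Reduce top mod 409: now compute (7/409).
Reciprocity: 7 ≡ 3 and 409 ≡ 1 (mod 4), so (7/409) = +(409/7).
Reduce top mod 7: now compute (3/7).
Reciprocity: 3 ≡ 3 and 7 ≡ 3 (mod 4), so (3/7) = −(7/3).
Reduce top mod 3: now compute (1/3).
Reached (1/3) = 1. Collecting the sign flips along the way, the symbol is -1.

-1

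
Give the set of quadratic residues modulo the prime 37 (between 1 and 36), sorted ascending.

1,3,4,7,9,10,11,12,16,21,25,26,27,28,30,33,34,36

Square k = 1,…,18 (k and 37−k give the same square):
1²=1, 2²=4, 3²=9, 4²=16, 5²=25, 6²=36, 7²≡12, 8²≡27, 9²≡7, 10²≡26, 11²≡10, 12²≡33, 13²≡21, 14²≡11, 15²≡3, 16²≡34, 17²≡30, 18²≡28 (mod 37).
So the quadratic residues mod 37 are {1, 3, 4, 7, 9, 10, 11, 12, 16, 21, 25, 26, 27, 28, 30, 33, 34, 36}.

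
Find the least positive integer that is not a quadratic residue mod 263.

5

(2/263) = +1, so 2 is a residue.
(3/263) = +1, so 3 is a residue.
(4/263) = +1, so 4 is a residue.
(5/263) = −1, so 5 is the smallest positive non-residue mod 263.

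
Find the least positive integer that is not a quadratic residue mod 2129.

3

(2/2129) = +1, so 2 is a residue.
(3/2129) = −1, so 3 is the smallest positive non-residue mod 2129.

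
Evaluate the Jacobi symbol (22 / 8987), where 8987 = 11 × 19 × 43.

Pull out 2: since 8987 ≡ 3 (mod 8), (2/8987) = -1.
Reciprocity: 11 ≡ 3 and 8987 ≡ 3 (mod 4), so (11/8987) = −(8987/11).
Reduce top mod 11: now compute (0/11).
Top reduces to 0: gcd > 1, so the symbol is 0.

0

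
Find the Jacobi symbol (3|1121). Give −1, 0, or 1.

-1

Reciprocity: 3 ≡ 3 and 1121 ≡ 1 (mod 4), so (3/1121) = +(1121/3).
Reduce top mod 3: now compute (2/3).
Pull out 2: since 3 ≡ 3 (mod 8), (2/3) = -1.
Reached (1/3) = 1. Collecting the sign flips along the way, the symbol is -1.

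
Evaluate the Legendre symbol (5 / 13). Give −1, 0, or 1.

-1

Reciprocity: 5 ≡ 1 and 13 ≡ 1 (mod 4), so (5/13) = +(13/5).
Reduce top mod 5: now compute (3/5).
Reciprocity: 3 ≡ 3 and 5 ≡ 1 (mod 4), so (3/5) = +(5/3).
Reduce top mod 3: now compute (2/3).
Pull out 2: since 3 ≡ 3 (mod 8), (2/3) = -1.
Reached (1/3) = 1. Collecting the sign flips along the way, the symbol is -1.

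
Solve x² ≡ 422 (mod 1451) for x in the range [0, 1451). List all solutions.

144, 1307

Since 1451 ≡ 3 (mod 4), a square root of 422 is 422^((1451+1)/4) = 422^363 mod 1451.
Repeated squaring: 422^2≡1062, 422^4≡417, 422^8≡1220, 422^16≡1125, 422^32≡353, 422^64≡1274, 422^128≡858, 422^256≡507 (mod 1451).
422^363 = 422^(256+64+32+8+2+1) ≡ 144 (mod 1451).
Check: 144² = 20736 ≡ 422 (mod 1451). The two roots are 144 and 1307.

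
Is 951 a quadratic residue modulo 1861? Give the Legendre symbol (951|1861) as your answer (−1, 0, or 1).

-1

Reciprocity: 951 ≡ 3 and 1861 ≡ 1 (mod 4), so (951/1861) = +(1861/951).
Reduce top mod 951: now compute (910/951).
Pull out 2: since 951 ≡ 7 (mod 8), (2/951) = +1.
Reciprocity: 455 ≡ 3 and 951 ≡ 3 (mod 4), so (455/951) = −(951/455).
Reduce top mod 455: now compute (41/455).
Reciprocity: 41 ≡ 1 and 455 ≡ 3 (mod 4), so (41/455) = +(455/41).
Reduce top mod 41: now compute (4/41).
Pull out 2^2: since 41 ≡ 1 (mod 8), (2/41) = +1, so (2/41)^2 = +1.
Reached (1/41) = 1. Collecting the sign flips along the way, the symbol is -1.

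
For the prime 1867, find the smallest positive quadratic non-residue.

2

(2/1867) = −1, so 2 is the smallest positive non-residue mod 1867.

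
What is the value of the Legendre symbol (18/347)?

Pull out 2: since 347 ≡ 3 (mod 8), (2/347) = -1.
Reciprocity: 9 ≡ 1 and 347 ≡ 3 (mod 4), so (9/347) = +(347/9).
Reduce top mod 9: now compute (5/9).
Reciprocity: 5 ≡ 1 and 9 ≡ 1 (mod 4), so (5/9) = +(9/5).
Reduce top mod 5: now compute (4/5).
Pull out 2^2: since 5 ≡ 5 (mod 8), (2/5) = -1, so (2/5)^2 = +1.
Reached (1/5) = 1. Collecting the sign flips along the way, the symbol is -1.

-1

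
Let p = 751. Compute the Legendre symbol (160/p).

1

Euler's criterion: (160/751) ≡ 160^375 (mod 751).
160^2 ≡ 66 (mod 751)
160^4 ≡ 601 (mod 751)
160^8 ≡ 721 (mod 751)
160^16 ≡ 149 (mod 751)
160^32 ≡ 422 (mod 751)
160^64 ≡ 97 (mod 751)
160^128 ≡ 397 (mod 751)
160^256 ≡ 650 (mod 751)
160^375 = 160^(256+64+32+16+4+2+1) ≡ 1 (mod 751).
Result is 1, so (160/751) = 1.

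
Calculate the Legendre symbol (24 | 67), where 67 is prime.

1

Euler's criterion: (24/67) ≡ 24^33 (mod 67).
24^2 ≡ 40 (mod 67)
24^4 ≡ 59 (mod 67)
24^8 ≡ 64 (mod 67)
24^16 ≡ 9 (mod 67)
24^32 ≡ 14 (mod 67)
24^33 = 24^(32+1) ≡ 1 (mod 67).
Result is 1, so (24/67) = 1.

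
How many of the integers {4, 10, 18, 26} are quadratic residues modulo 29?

(4/29) = +1 → QR.
(10/29) = -1 → non-residue.
(18/29) = -1 → non-residue.
(26/29) = -1 → non-residue.
Total quadratic residues among the 4: 1.

1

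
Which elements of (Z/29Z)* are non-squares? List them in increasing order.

Square k = 1,…,14 (k and 29−k give the same square):
1²=1, 2²=4, 3²=9, 4²=16, 5²=25, 6²≡7, 7²≡20, 8²≡6, 9²≡23, 10²≡13, 11²≡5, 12²≡28, 13²≡24, 14²≡22 (mod 29).
The residues are {1, 4, 5, 6, 7, 9, 13, 16, 20, 22, 23, 24, 25, 28}; the non-residues are the remaining 14 nonzero classes.

2, 3, 8, 10, 11, 12, 14, 15, 17, 18, 19, 21, 26, 27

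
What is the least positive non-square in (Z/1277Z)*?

2

(2/1277) = −1, so 2 is the smallest positive non-residue mod 1277.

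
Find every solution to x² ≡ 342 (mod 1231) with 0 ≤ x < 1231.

150, 1081

Since 1231 ≡ 3 (mod 4), a square root of 342 is 342^((1231+1)/4) = 342^308 mod 1231.
Repeated squaring: 342^2≡19, 342^4≡361, 342^8≡1066, 342^16≡143, 342^32≡753, 342^64≡749, 342^128≡896, 342^256≡204 (mod 1231).
342^308 = 342^(256+32+16+4) ≡ 1081 (mod 1231).
Check: 1081² = 1168561 ≡ 342 (mod 1231). The two roots are 150 and 1081.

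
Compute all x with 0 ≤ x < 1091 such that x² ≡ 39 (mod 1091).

322, 769

Since 1091 ≡ 3 (mod 4), a square root of 39 is 39^((1091+1)/4) = 39^273 mod 1091.
Repeated squaring: 39^2≡430, 39^4≡521, 39^8≡873, 39^16≡611, 39^32≡199, 39^64≡325, 39^128≡889, 39^256≡437 (mod 1091).
39^273 = 39^(256+16+1) ≡ 769 (mod 1091).
Check: 769² = 591361 ≡ 39 (mod 1091). The two roots are 322 and 769.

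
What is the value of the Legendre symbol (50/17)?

Euler's criterion: (50/17) ≡ 16^8 (mod 17).
16^2 ≡ 1 (mod 17)
16^4 ≡ 1 (mod 17)
16^8 ≡ 1 (mod 17)
16^8 = 16^(8) ≡ 1 (mod 17).
Result is 1, so (50/17) = 1.

1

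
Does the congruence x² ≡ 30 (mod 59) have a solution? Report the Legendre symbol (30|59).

-1

Pull out 2: since 59 ≡ 3 (mod 8), (2/59) = -1.
Reciprocity: 15 ≡ 3 and 59 ≡ 3 (mod 4), so (15/59) = −(59/15).
Reduce top mod 15: now compute (14/15).
Pull out 2: since 15 ≡ 7 (mod 8), (2/15) = +1.
Reciprocity: 7 ≡ 3 and 15 ≡ 3 (mod 4), so (7/15) = −(15/7).
Reduce top mod 7: now compute (1/7).
Reached (1/7) = 1. Collecting the sign flips along the way, the symbol is -1.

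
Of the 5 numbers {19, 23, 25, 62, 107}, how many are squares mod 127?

(19/127) = +1 → QR.
(23/127) = -1 → non-residue.
(25/127) = +1 → QR.
(62/127) = +1 → QR.
(107/127) = +1 → QR.
Total quadratic residues among the 5: 4.

4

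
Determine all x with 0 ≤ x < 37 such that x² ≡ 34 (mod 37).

37 ≡ 1 (mod 4), so we find a root by search.
Trying successive values, 16² = 256 ≡ 34 (mod 37). The other root is 37 − 16 = 21.

16, 21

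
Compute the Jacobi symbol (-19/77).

1

First reduce: -19 ≡ 58 (mod 77).
Pull out 2: since 77 ≡ 5 (mod 8), (2/77) = -1.
Reciprocity: 29 ≡ 1 and 77 ≡ 1 (mod 4), so (29/77) = +(77/29).
Reduce top mod 29: now compute (19/29).
Reciprocity: 19 ≡ 3 and 29 ≡ 1 (mod 4), so (19/29) = +(29/19).
Reduce top mod 19: now compute (10/19).
Pull out 2: since 19 ≡ 3 (mod 8), (2/19) = -1.
Reciprocity: 5 ≡ 1 and 19 ≡ 3 (mod 4), so (5/19) = +(19/5).
Reduce top mod 5: now compute (4/5).
Pull out 2^2: since 5 ≡ 5 (mod 8), (2/5) = -1, so (2/5)^2 = +1.
Reached (1/5) = 1. Collecting the sign flips along the way, the symbol is +1.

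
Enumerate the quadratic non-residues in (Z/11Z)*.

2, 6, 7, 8, 10

Square k = 1,…,5 (k and 11−k give the same square):
1²=1, 2²=4, 3²=9, 4²≡5, 5²≡3 (mod 11).
The residues are {1, 3, 4, 5, 9}; the non-residues are the remaining 5 nonzero classes.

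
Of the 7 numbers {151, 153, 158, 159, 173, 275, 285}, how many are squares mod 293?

2

(151/293) = -1 → non-residue.
(153/293) = +1 → QR.
(158/293) = +1 → QR.
(159/293) = -1 → non-residue.
(173/293) = -1 → non-residue.
(275/293) = -1 → non-residue.
(285/293) = -1 → non-residue.
Total quadratic residues among the 7: 2.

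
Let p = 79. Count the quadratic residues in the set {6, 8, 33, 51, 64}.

3

(6/79) = -1 → non-residue.
(8/79) = +1 → QR.
(33/79) = -1 → non-residue.
(51/79) = +1 → QR.
(64/79) = +1 → QR.
Total quadratic residues among the 5: 3.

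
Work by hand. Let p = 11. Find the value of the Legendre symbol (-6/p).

First reduce: -6 ≡ 5 (mod 11).
Reciprocity: 5 ≡ 1 and 11 ≡ 3 (mod 4), so (5/11) = +(11/5).
Reduce top mod 5: now compute (1/5).
Reached (1/5) = 1. Collecting the sign flips along the way, the symbol is +1.

1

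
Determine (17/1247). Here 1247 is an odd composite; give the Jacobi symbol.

Reciprocity: 17 ≡ 1 and 1247 ≡ 3 (mod 4), so (17/1247) = +(1247/17).
Reduce top mod 17: now compute (6/17).
Pull out 2: since 17 ≡ 1 (mod 8), (2/17) = +1.
Reciprocity: 3 ≡ 3 and 17 ≡ 1 (mod 4), so (3/17) = +(17/3).
Reduce top mod 3: now compute (2/3).
Pull out 2: since 3 ≡ 3 (mod 8), (2/3) = -1.
Reached (1/3) = 1. Collecting the sign flips along the way, the symbol is -1.

-1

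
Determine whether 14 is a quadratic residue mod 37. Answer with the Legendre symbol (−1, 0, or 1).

Pull out 2: since 37 ≡ 5 (mod 8), (2/37) = -1.
Reciprocity: 7 ≡ 3 and 37 ≡ 1 (mod 4), so (7/37) = +(37/7).
Reduce top mod 7: now compute (2/7).
Pull out 2: since 7 ≡ 7 (mod 8), (2/7) = +1.
Reached (1/7) = 1. Collecting the sign flips along the way, the symbol is -1.

-1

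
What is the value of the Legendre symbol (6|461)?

1

Pull out 2: since 461 ≡ 5 (mod 8), (2/461) = -1.
Reciprocity: 3 ≡ 3 and 461 ≡ 1 (mod 4), so (3/461) = +(461/3).
Reduce top mod 3: now compute (2/3).
Pull out 2: since 3 ≡ 3 (mod 8), (2/3) = -1.
Reached (1/3) = 1. Collecting the sign flips along the way, the symbol is +1.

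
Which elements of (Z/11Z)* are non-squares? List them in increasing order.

Square k = 1,…,5 (k and 11−k give the same square):
1²=1, 2²=4, 3²=9, 4²≡5, 5²≡3 (mod 11).
The residues are {1, 3, 4, 5, 9}; the non-residues are the remaining 5 nonzero classes.

2 6 7 8 10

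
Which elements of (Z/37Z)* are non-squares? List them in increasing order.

Square k = 1,…,18 (k and 37−k give the same square):
1²=1, 2²=4, 3²=9, 4²=16, 5²=25, 6²=36, 7²≡12, 8²≡27, 9²≡7, 10²≡26, 11²≡10, 12²≡33, 13²≡21, 14²≡11, 15²≡3, 16²≡34, 17²≡30, 18²≡28 (mod 37).
The residues are {1, 3, 4, 7, 9, 10, 11, 12, 16, 21, 25, 26, 27, 28, 30, 33, 34, 36}; the non-residues are the remaining 18 nonzero classes.

2, 5, 6, 8, 13, 14, 15, 17, 18, 19, 20, 22, 23, 24, 29, 31, 32, 35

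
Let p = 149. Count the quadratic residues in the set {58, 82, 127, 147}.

(58/149) = -1 → non-residue.
(82/149) = +1 → QR.
(127/149) = +1 → QR.
(147/149) = -1 → non-residue.
Total quadratic residues among the 4: 2.

2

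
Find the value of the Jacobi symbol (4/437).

1

Pull out 2^2: since 437 ≡ 5 (mod 8), (2/437) = -1, so (2/437)^2 = +1.
Reached (1/437) = 1. Collecting the sign flips along the way, the symbol is +1.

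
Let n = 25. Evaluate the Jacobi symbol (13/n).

Reciprocity: 13 ≡ 1 and 25 ≡ 1 (mod 4), so (13/25) = +(25/13).
Reduce top mod 13: now compute (12/13).
Pull out 2^2: since 13 ≡ 5 (mod 8), (2/13) = -1, so (2/13)^2 = +1.
Reciprocity: 3 ≡ 3 and 13 ≡ 1 (mod 4), so (3/13) = +(13/3).
Reduce top mod 3: now compute (1/3).
Reached (1/3) = 1. Collecting the sign flips along the way, the symbol is +1.

1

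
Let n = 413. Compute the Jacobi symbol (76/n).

Pull out 2^2: since 413 ≡ 5 (mod 8), (2/413) = -1, so (2/413)^2 = +1.
Reciprocity: 19 ≡ 3 and 413 ≡ 1 (mod 4), so (19/413) = +(413/19).
Reduce top mod 19: now compute (14/19).
Pull out 2: since 19 ≡ 3 (mod 8), (2/19) = -1.
Reciprocity: 7 ≡ 3 and 19 ≡ 3 (mod 4), so (7/19) = −(19/7).
Reduce top mod 7: now compute (5/7).
Reciprocity: 5 ≡ 1 and 7 ≡ 3 (mod 4), so (5/7) = +(7/5).
Reduce top mod 5: now compute (2/5).
Pull out 2: since 5 ≡ 5 (mod 8), (2/5) = -1.
Reached (1/5) = 1. Collecting the sign flips along the way, the symbol is -1.

-1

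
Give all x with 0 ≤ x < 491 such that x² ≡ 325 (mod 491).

174, 317

Since 491 ≡ 3 (mod 4), a square root of 325 is 325^((491+1)/4) = 325^123 mod 491.
Repeated squaring: 325^2≡60, 325^4≡163, 325^8≡55, 325^16≡79, 325^32≡349, 325^64≡33 (mod 491).
325^123 = 325^(64+32+16+8+2+1) ≡ 174 (mod 491).
Check: 174² = 30276 ≡ 325 (mod 491). The two roots are 174 and 317.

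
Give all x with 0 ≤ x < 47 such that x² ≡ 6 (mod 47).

Since 47 ≡ 3 (mod 4), a square root of 6 is 6^((47+1)/4) = 6^12 mod 47.
Repeated squaring: 6^2≡36, 6^4≡27, 6^8≡24 (mod 47).
6^12 = 6^(8+4) ≡ 37 (mod 47).
Check: 37² = 1369 ≡ 6 (mod 47). The two roots are 10 and 37.

10, 37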